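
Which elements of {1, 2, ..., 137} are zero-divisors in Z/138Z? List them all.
nonzero zero-divisors of Z/138Z = {2, 3, 4, 6, 8, 9, 10, 12, 14, 15, 16, 18, 20, 21, 22, 23, 24, 26, 27, 28, 30, 32, 33, 34, 36, 38, 39, 40, 42, 44, 45, 46, 48, 50, 51, 52, 54, 56, 57, 58, 60, 62, 63, 64, 66, 68, 69, 70, 72, 74, 75, 76, 78, 80, 81, 82, 84, 86, 87, 88, 90, 92, 93, 94, 96, 98, 99, 100, 102, 104, 105, 106, 108, 110, 111, 112, 114, 115, 116, 117, 118, 120, 122, 123, 124, 126, 128, 129, 130, 132, 134, 135, 136}

An element a ∈ Z/138Z (with a ≠ 0) is a zero-divisor iff gcd(a, 138) > 1 (because a is a unit precisely when gcd(a, n) = 1, and in Z/nZ every nonzero, non-unit element is a zero-divisor). Scan a = 1, ..., 137 and keep those with gcd(a, 138) > 1:
  gcd(2, 138) = 2, gcd(3, 138) = 3, gcd(4, 138) = 2, gcd(6, 138) = 6, gcd(8, 138) = 2, gcd(9, 138) = 3, gcd(10, 138) = 2, gcd(12, 138) = 6, gcd(14, 138) = 2, gcd(15, 138) = 3, gcd(16, 138) = 2, gcd(18, 138) = 6, gcd(20, 138) = 2, gcd(21, 138) = 3, gcd(22, 138) = 2, gcd(23, 138) = 23, gcd(24, 138) = 6, gcd(26, 138) = 2, gcd(27, 138) = 3, gcd(28, 138) = 2, gcd(30, 138) = 6, gcd(32, 138) = 2, gcd(33, 138) = 3, gcd(34, 138) = 2, gcd(36, 138) = 6, gcd(38, 138) = 2, gcd(39, 138) = 3, gcd(40, 138) = 2, gcd(42, 138) = 6, gcd(44, 138) = 2, gcd(45, 138) = 3, gcd(46, 138) = 46, gcd(48, 138) = 6, gcd(50, 138) = 2, gcd(51, 138) = 3, gcd(52, 138) = 2, gcd(54, 138) = 6, gcd(56, 138) = 2, gcd(57, 138) = 3, gcd(58, 138) = 2, gcd(60, 138) = 6, gcd(62, 138) = 2, gcd(63, 138) = 3, gcd(64, 138) = 2, gcd(66, 138) = 6, gcd(68, 138) = 2, gcd(69, 138) = 69, gcd(70, 138) = 2, gcd(72, 138) = 6, gcd(74, 138) = 2, gcd(75, 138) = 3, gcd(76, 138) = 2, gcd(78, 138) = 6, gcd(80, 138) = 2, gcd(81, 138) = 3, gcd(82, 138) = 2, gcd(84, 138) = 6, gcd(86, 138) = 2, gcd(87, 138) = 3, gcd(88, 138) = 2, gcd(90, 138) = 6, gcd(92, 138) = 46, gcd(93, 138) = 3, gcd(94, 138) = 2, gcd(96, 138) = 6, gcd(98, 138) = 2, gcd(99, 138) = 3, gcd(100, 138) = 2, gcd(102, 138) = 6, gcd(104, 138) = 2, gcd(105, 138) = 3, gcd(106, 138) = 2, gcd(108, 138) = 6, gcd(110, 138) = 2, gcd(111, 138) = 3, gcd(112, 138) = 2, gcd(114, 138) = 6, gcd(115, 138) = 23, gcd(116, 138) = 2, gcd(117, 138) = 3, gcd(118, 138) = 2, gcd(120, 138) = 6, gcd(122, 138) = 2, gcd(123, 138) = 3, gcd(124, 138) = 2, gcd(126, 138) = 6, gcd(128, 138) = 2, gcd(129, 138) = 3, gcd(130, 138) = 2, gcd(132, 138) = 6, gcd(134, 138) = 2, gcd(135, 138) = 3, gcd(136, 138) = 2.
All other a ∈ {1, ..., 137} have gcd(a, 138) = 1 and are units. So the nonzero zero-divisors are exactly the 93 values of a appearing in this scan.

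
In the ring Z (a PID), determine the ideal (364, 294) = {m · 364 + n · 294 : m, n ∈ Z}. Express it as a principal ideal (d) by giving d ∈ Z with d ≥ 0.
In the PID Z, (a, b) is generated by gcd(a, b). Compute gcd(364, 294) with the extended Euclidean algorithm, tracking rows (r, s, t) with s·364 + t·294 = r:
  row A: (364, 1, 0)   [1·364 + 0·294 = 364]
  row B: (294, 0, 1)   [0·364 + 1·294 = 294]
  364 = 1·294 + 70   → row C = row A − 1·row B = (70, 1, −1)   [check: 1·364 − 1·294 = 70]
  294 = 4·70 + 14   → row D = row B − 4·row C = (14, −4, 5)   [check: −4·364 + 5·294 = 14]
  70 = 5·14 + 0   → remainder 0, stop. gcd = 14 (last nonzero row D).
So gcd(364, 294) = 14, with Bézout identity −4·364 + 5·294 = 14. Containment (⊇): the Bézout identity exhibits 14 as an element of (364, 294), giving (14) ⊆ (364, 294). Containment (⊆): since 14 | 364 and 14 | 294 (364 = 14·26, 294 = 14·21), every Z-linear combination of 364 and 294 is divisible by 14, so (364, 294) ⊆ (14). Therefore (364, 294) = (14), d = 14.

Final answer: (364, 294) = (14); d = 14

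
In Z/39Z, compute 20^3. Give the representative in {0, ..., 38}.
Use repeated squaring. Binary(3) = 11. Walk through the bits of the exponent 3 left-to-right: at each bit after the leading one, square the running value, then multiply by 20 if the bit is 1 (always reducing mod 39):
  bit 1 = 1 (leading): start with 20.
  bit 2 = 1: square 20^2 = 400 ≡ 10; bit is 1, so multiply 10·20 = 200 ≡ 5 (mod 39).
Final value: 20^3 ≡ 5 (mod 39).

Final answer: 5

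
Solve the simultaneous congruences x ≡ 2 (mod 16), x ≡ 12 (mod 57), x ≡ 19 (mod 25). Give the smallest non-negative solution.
x ≡ 18594 (mod 22800); the representative in [0, 22800) is 18594

The moduli 16, 57, 25 are pairwise coprime, so by the CRT there is a unique solution mod 16·57·25 = 22800.
Solve by successive substitution. Start with x ≡ 2 (mod 16).
  Combine with x ≡ 12 (mod 57): write x = 2 + 16·t and require 2 + 16·t ≡ 12 (mod 57), i.e. 16·t ≡ 12 − 2 ≡ 10 (mod 57). Since 16^(−1) ≡ 25 (mod 57), t ≡ 25·10 ≡ 22 (mod 57). So x ≡ 2 + 16·22 = 354 (mod 912).
  Combine with x ≡ 19 (mod 25): write x = 354 + 912·t and require 354 + 912·t ≡ 19 (mod 25), i.e. 912·t ≡ 19 − 354 ≡ 15 (mod 25). Since 912^(−1) ≡ 23 (mod 25) (912 ≡ 12 (mod 25)), t ≡ 23·15 ≡ 20 (mod 25). So x ≡ 354 + 912·20 = 18594 (mod 22800).
Unique solution in [0, 22800): x = 18594.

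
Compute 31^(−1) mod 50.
Apply the extended Euclidean algorithm to (50, 31), tracking rows (r, s, t) with s·50 + t·31 = r. Each division r_prev = q·r_cur + r_new produces the new row as (previous row) − q·(current row):
  row A: (50, 1, 0)   [1·50 + 0·31 = 50]
  row B: (31, 0, 1)   [0·50 + 1·31 = 31]
  50 = 1·31 + 19   → row C = row A − 1·row B = (19, 1, −1)   [check: 1·50 − 1·31 = 19]
  31 = 1·19 + 12   → row D = row B − 1·row C = (12, −1, 2)   [check: −1·50 + 2·31 = 12]
  19 = 1·12 + 7   → row E = row C − 1·row D = (7, 2, −3)   [check: 2·50 − 3·31 = 7]
  12 = 1·7 + 5   → row F = row D − 1·row E = (5, −3, 5)   [check: −3·50 + 5·31 = 5]
  7 = 1·5 + 2   → row G = row E − 1·row F = (2, 5, −8)   [check: 5·50 − 8·31 = 2]
  5 = 2·2 + 1   → row H = row F − 2·row G = (1, −13, 21)   [check: −13·50 + 21·31 = 1]
  2 = 2·1 + 0   → remainder 0, stop. gcd = 1 (last nonzero row H).
The gcd is 1, so 31 is invertible mod 50. The last nonzero row gives −13·50 + 21·31 = 1, so t = 21. So 31^(−1) ≡ 21 (mod 50). Verify: 31 · 21 = 651 ≡ 1 (mod 50). ✓

Final answer: 31^(−1) ≡ 21 (mod 50)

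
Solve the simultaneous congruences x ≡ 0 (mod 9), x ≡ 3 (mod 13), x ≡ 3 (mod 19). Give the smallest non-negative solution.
x ≡ 1485 (mod 2223); the representative in [0, 2223) is 1485

The moduli 9, 13, 19 are pairwise coprime, so by the CRT there is a unique solution mod 9·13·19 = 2223.
Solve by successive substitution. Start with x ≡ 0 (mod 9).
  Combine with x ≡ 3 (mod 13): write x = 9·t and require 9·t ≡ 3 (mod 13). Since 9^(−1) ≡ 3 (mod 13), t ≡ 3·3 ≡ 9 (mod 13). So x ≡ 9·9 = 81 (mod 117).
  Combine with x ≡ 3 (mod 19): write x = 81 + 117·t and require 81 + 117·t ≡ 3 (mod 19), i.e. 117·t ≡ 3 − 81 ≡ 17 (mod 19). Since 117^(−1) ≡ 13 (mod 19) (117 ≡ 3 (mod 19)), t ≡ 13·17 ≡ 12 (mod 19). So x ≡ 81 + 117·12 = 1485 (mod 2223).
Unique solution in [0, 2223): x = 1485.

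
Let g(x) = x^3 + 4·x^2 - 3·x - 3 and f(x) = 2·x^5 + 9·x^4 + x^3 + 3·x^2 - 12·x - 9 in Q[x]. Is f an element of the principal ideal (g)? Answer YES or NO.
YES

In Q[x] the ideal (g) consists of all multiples of g, so f ∈ (g) iff g | f, i.e. iff the remainder of f on division by g is 0. Divide f by g (g is monic, so eliminate the leading term of the running remainder at each step):
  leading term 2·x^5: subtract (2·x^2)·g(x) = 2·x^5 + 8·x^4 - 6·x^3 - 6·x^2, leaving x^4 + 7·x^3 + 9·x^2 - 12·x - 9
  leading term x^4: subtract (x)·g(x) = x^4 + 4·x^3 - 3·x^2 - 3·x, leaving 3·x^3 + 12·x^2 - 9·x - 9
  leading term 3·x^3: subtract (3)·g(x) = 3·x^3 + 12·x^2 - 9·x - 9, leaving 0
The remainder is 0, so f(x) = g(x) · h(x) with h(x) = 2·x^2 + x + 3. Hence g | f, i.e. f ∈ (g).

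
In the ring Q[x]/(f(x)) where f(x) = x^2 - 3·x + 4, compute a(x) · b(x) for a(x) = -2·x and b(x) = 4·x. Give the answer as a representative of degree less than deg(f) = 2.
First multiply in Q[x] without reducing: a · b = -8·x^2. Now divide by f(x) = x^2 - 3·x + 4, eliminating the leading term at each step:
  leading term -8·x^2: subtract (-8)·f(x) = -8·x^2 + 24·x - 32, leaving 32 - 24·x
The degree is now < 2, so this is the remainder. Hence a · b ≡ 32 - 24·x in Q[x]/(f).

Final answer: a · b ≡ 32 - 24·x (mod f(x))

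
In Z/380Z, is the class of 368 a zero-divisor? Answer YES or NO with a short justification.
YES

gcd(368, 380) = 4 > 1, so 368 is not a unit in Z/380Z. In Z/nZ every nonzero non-unit is a zero-divisor: explicitly, take b = 380/gcd = 95 ≠ 0 (mod 380); then 368·95 = 34960 = 92·380, i.e. 368·95 ≡ 0 (mod 380). So 368 is a zero-divisor.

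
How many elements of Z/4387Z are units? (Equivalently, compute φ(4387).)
Z/4387Z has φ(4387) = 4240 units

An element a ∈ Z/4387Z is a unit iff gcd(a, 4387) = 1, so the number of units is φ(4387). φ is multiplicative, with φ(p^e) = p^e − p^(e−1). Factorise 4387 = 41 · 107. Then
  φ(4387) = (41 − 1) · (107 − 1) = 40 · 106 = 4240.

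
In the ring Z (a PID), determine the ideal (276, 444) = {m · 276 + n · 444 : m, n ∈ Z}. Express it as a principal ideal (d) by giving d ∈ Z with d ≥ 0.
(276, 444) = (12); d = 12

In the PID Z, (a, b) is generated by gcd(a, b). Compute gcd(444, 276) with the extended Euclidean algorithm, tracking rows (r, s, t) with s·444 + t·276 = r:
  row A: (444, 1, 0)   [1·444 + 0·276 = 444]
  row B: (276, 0, 1)   [0·444 + 1·276 = 276]
  444 = 1·276 + 168   → row C = row A − 1·row B = (168, 1, −1)   [check: 1·444 − 1·276 = 168]
  276 = 1·168 + 108   → row D = row B − 1·row C = (108, −1, 2)   [check: −1·444 + 2·276 = 108]
  168 = 1·108 + 60   → row E = row C − 1·row D = (60, 2, −3)   [check: 2·444 − 3·276 = 60]
  108 = 1·60 + 48   → row F = row D − 1·row E = (48, −3, 5)   [check: −3·444 + 5·276 = 48]
  60 = 1·48 + 12   → row G = row E − 1·row F = (12, 5, −8)   [check: 5·444 − 8·276 = 12]
  48 = 4·12 + 0   → remainder 0, stop. gcd = 12 (last nonzero row G).
So gcd(276, 444) = 12, with Bézout identity 5·444 − 8·276 = 12. Containment (⊇): the Bézout identity exhibits 12 as an element of (276, 444), giving (12) ⊆ (276, 444). Containment (⊆): since 12 | 276 and 12 | 444 (276 = 12·23, 444 = 12·37), every Z-linear combination of 276 and 444 is divisible by 12, so (276, 444) ⊆ (12). Therefore (276, 444) = (12), d = 12.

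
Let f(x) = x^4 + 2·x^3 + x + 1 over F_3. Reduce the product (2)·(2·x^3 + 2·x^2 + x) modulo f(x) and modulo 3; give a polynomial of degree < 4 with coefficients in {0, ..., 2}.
Multiply as integer polynomials: a · b = 4·x^3 + 4·x^2 + 2·x. Reducing coefficients mod 3: a · b ≡ x^3 + x^2 + 2·x. This already has degree < 4, so no reduction by f is needed. Hence a · b ≡ x^3 + x^2 + 2·x in F_3[x]/(f).

Final answer: a · b ≡ x^3 + x^2 + 2·x (mod f(x))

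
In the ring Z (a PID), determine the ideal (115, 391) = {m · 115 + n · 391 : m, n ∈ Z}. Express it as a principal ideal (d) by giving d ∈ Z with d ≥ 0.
(115, 391) = (23); d = 23

In the PID Z, (a, b) is generated by gcd(a, b). Compute gcd(391, 115) with the extended Euclidean algorithm, tracking rows (r, s, t) with s·391 + t·115 = r:
  row A: (391, 1, 0)   [1·391 + 0·115 = 391]
  row B: (115, 0, 1)   [0·391 + 1·115 = 115]
  391 = 3·115 + 46   → row C = row A − 3·row B = (46, 1, −3)   [check: 1·391 − 3·115 = 46]
  115 = 2·46 + 23   → row D = row B − 2·row C = (23, −2, 7)   [check: −2·391 + 7·115 = 23]
  46 = 2·23 + 0   → remainder 0, stop. gcd = 23 (last nonzero row D).
So gcd(115, 391) = 23, with Bézout identity −2·391 + 7·115 = 23. Containment (⊇): the Bézout identity exhibits 23 as an element of (115, 391), giving (23) ⊆ (115, 391). Containment (⊆): since 23 | 115 and 23 | 391 (115 = 23·5, 391 = 23·17), every Z-linear combination of 115 and 391 is divisible by 23, so (115, 391) ⊆ (23). Therefore (115, 391) = (23), d = 23.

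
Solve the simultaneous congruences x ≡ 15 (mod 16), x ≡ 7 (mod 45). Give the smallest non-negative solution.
The moduli 16, 45 are pairwise coprime, so by the CRT there is a unique solution mod 16·45 = 720.
Solve by successive substitution. Start with x ≡ 15 (mod 16).
  Combine with x ≡ 7 (mod 45): write x = 15 + 16·t and require 15 + 16·t ≡ 7 (mod 45), i.e. 16·t ≡ 7 − 15 ≡ 37 (mod 45). Since 16^(−1) ≡ 31 (mod 45), t ≡ 31·37 ≡ 22 (mod 45). So x ≡ 15 + 16·22 = 367 (mod 720).
Unique solution in [0, 720): x = 367.

Final answer: x ≡ 367 (mod 720); the representative in [0, 720) is 367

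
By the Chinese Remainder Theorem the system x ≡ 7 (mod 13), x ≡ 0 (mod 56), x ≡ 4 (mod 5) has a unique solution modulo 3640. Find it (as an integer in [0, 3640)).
x ≡ 2464 (mod 3640); the representative in [0, 3640) is 2464

The moduli 13, 56, 5 are pairwise coprime, so by the CRT there is a unique solution mod 13·56·5 = 3640.
Solve by successive substitution. Start with x ≡ 7 (mod 13).
  Combine with x ≡ 0 (mod 56): write x = 7 + 13·t and require 7 + 13·t ≡ 0 (mod 56), i.e. 13·t ≡ 0 − 7 ≡ 49 (mod 56). Since 13^(−1) ≡ 13 (mod 56), t ≡ 13·49 ≡ 21 (mod 56). So x ≡ 7 + 13·21 = 280 (mod 728).
  Combine with x ≡ 4 (mod 5): write x = 280 + 728·t and require 280 + 728·t ≡ 4 (mod 5), i.e. 728·t ≡ 4 − 280 ≡ 4 (mod 5). Since 728^(−1) ≡ 2 (mod 5) (728 ≡ 3 (mod 5)), t ≡ 2·4 ≡ 3 (mod 5). So x ≡ 280 + 728·3 = 2464 (mod 3640).
Unique solution in [0, 3640): x = 2464.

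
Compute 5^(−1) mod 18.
Apply the extended Euclidean algorithm to (18, 5), tracking rows (r, s, t) with s·18 + t·5 = r. Each division r_prev = q·r_cur + r_new produces the new row as (previous row) − q·(current row):
  row A: (18, 1, 0)   [1·18 + 0·5 = 18]
  row B: (5, 0, 1)   [0·18 + 1·5 = 5]
  18 = 3·5 + 3   → row C = row A − 3·row B = (3, 1, −3)   [check: 1·18 − 3·5 = 3]
  5 = 1·3 + 2   → row D = row B − 1·row C = (2, −1, 4)   [check: −1·18 + 4·5 = 2]
  3 = 1·2 + 1   → row E = row C − 1·row D = (1, 2, −7)   [check: 2·18 − 7·5 = 1]
  2 = 2·1 + 0   → remainder 0, stop. gcd = 1 (last nonzero row E).
The gcd is 1, so 5 is invertible mod 18. The last nonzero row gives 2·18 − 7·5 = 1, so t = −7. So 5^(−1) ≡ −7 ≡ 11 (mod 18). Verify: 5 · 11 = 55 ≡ 1 (mod 18). ✓

Final answer: 5^(−1) ≡ 11 (mod 18)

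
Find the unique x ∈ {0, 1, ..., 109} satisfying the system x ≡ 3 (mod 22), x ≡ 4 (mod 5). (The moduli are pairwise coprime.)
x ≡ 69 (mod 110); the representative in [0, 110) is 69

The moduli 22, 5 are pairwise coprime, so by the CRT there is a unique solution mod 22·5 = 110.
Solve by successive substitution. Start with x ≡ 3 (mod 22).
  Combine with x ≡ 4 (mod 5): write x = 3 + 22·t and require 3 + 22·t ≡ 4 (mod 5), i.e. 22·t ≡ 4 − 3 ≡ 1 (mod 5). Since 22^(−1) ≡ 3 (mod 5) (22 ≡ 2 (mod 5)), t ≡ 3·1 ≡ 3 (mod 5). So x ≡ 3 + 22·3 = 69 (mod 110).
Unique solution in [0, 110): x = 69.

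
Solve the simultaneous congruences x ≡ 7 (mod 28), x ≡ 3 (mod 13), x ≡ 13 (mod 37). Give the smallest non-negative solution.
x ≡ 679 (mod 13468); the representative in [0, 13468) is 679

The moduli 28, 13, 37 are pairwise coprime, so by the CRT there is a unique solution mod 28·13·37 = 13468.
Solve by successive substitution. Start with x ≡ 7 (mod 28).
  Combine with x ≡ 3 (mod 13): write x = 7 + 28·t and require 7 + 28·t ≡ 3 (mod 13), i.e. 28·t ≡ 3 − 7 ≡ 9 (mod 13). Since 28^(−1) ≡ 7 (mod 13) (28 ≡ 2 (mod 13)), t ≡ 7·9 ≡ 11 (mod 13). So x ≡ 7 + 28·11 = 315 (mod 364).
  Combine with x ≡ 13 (mod 37): write x = 315 + 364·t and require 315 + 364·t ≡ 13 (mod 37), i.e. 364·t ≡ 13 − 315 ≡ 31 (mod 37). Since 364^(−1) ≡ 6 (mod 37) (364 ≡ 31 (mod 37)), t ≡ 6·31 ≡ 1 (mod 37). So x ≡ 315 + 364·1 = 679 (mod 13468).
Unique solution in [0, 13468): x = 679.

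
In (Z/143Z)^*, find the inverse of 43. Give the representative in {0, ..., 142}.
43^(−1) ≡ 10 (mod 143)

Apply the extended Euclidean algorithm to (143, 43), tracking rows (r, s, t) with s·143 + t·43 = r. Each division r_prev = q·r_cur + r_new produces the new row as (previous row) − q·(current row):
  row A: (143, 1, 0)   [1·143 + 0·43 = 143]
  row B: (43, 0, 1)   [0·143 + 1·43 = 43]
  143 = 3·43 + 14   → row C = row A − 3·row B = (14, 1, −3)   [check: 1·143 − 3·43 = 14]
  43 = 3·14 + 1   → row D = row B − 3·row C = (1, −3, 10)   [check: −3·143 + 10·43 = 1]
  14 = 14·1 + 0   → remainder 0, stop. gcd = 1 (last nonzero row D).
The gcd is 1, so 43 is invertible mod 143. The last nonzero row gives −3·143 + 10·43 = 1, so t = 10. So 43^(−1) ≡ 10 (mod 143). Verify: 43 · 10 = 430 ≡ 1 (mod 143). ✓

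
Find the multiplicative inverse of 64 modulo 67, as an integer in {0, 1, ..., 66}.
64^(−1) ≡ 22 (mod 67)

Apply the extended Euclidean algorithm to (67, 64), tracking rows (r, s, t) with s·67 + t·64 = r. Each division r_prev = q·r_cur + r_new produces the new row as (previous row) − q·(current row):
  row A: (67, 1, 0)   [1·67 + 0·64 = 67]
  row B: (64, 0, 1)   [0·67 + 1·64 = 64]
  67 = 1·64 + 3   → row C = row A − 1·row B = (3, 1, −1)   [check: 1·67 − 1·64 = 3]
  64 = 21·3 + 1   → row D = row B − 21·row C = (1, −21, 22)   [check: −21·67 + 22·64 = 1]
  3 = 3·1 + 0   → remainder 0, stop. gcd = 1 (last nonzero row D).
The gcd is 1, so 64 is invertible mod 67. The last nonzero row gives −21·67 + 22·64 = 1, so t = 22. So 64^(−1) ≡ 22 (mod 67). Verify: 64 · 22 = 1408 ≡ 1 (mod 67). ✓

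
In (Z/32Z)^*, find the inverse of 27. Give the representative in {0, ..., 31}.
27^(−1) ≡ 19 (mod 32)

Apply the extended Euclidean algorithm to (32, 27), tracking rows (r, s, t) with s·32 + t·27 = r. Each division r_prev = q·r_cur + r_new produces the new row as (previous row) − q·(current row):
  row A: (32, 1, 0)   [1·32 + 0·27 = 32]
  row B: (27, 0, 1)   [0·32 + 1·27 = 27]
  32 = 1·27 + 5   → row C = row A − 1·row B = (5, 1, −1)   [check: 1·32 − 1·27 = 5]
  27 = 5·5 + 2   → row D = row B − 5·row C = (2, −5, 6)   [check: −5·32 + 6·27 = 2]
  5 = 2·2 + 1   → row E = row C − 2·row D = (1, 11, −13)   [check: 11·32 − 13·27 = 1]
  2 = 2·1 + 0   → remainder 0, stop. gcd = 1 (last nonzero row E).
The gcd is 1, so 27 is invertible mod 32. The last nonzero row gives 11·32 − 13·27 = 1, so t = −13. So 27^(−1) ≡ −13 ≡ 19 (mod 32). Verify: 27 · 19 = 513 ≡ 1 (mod 32). ✓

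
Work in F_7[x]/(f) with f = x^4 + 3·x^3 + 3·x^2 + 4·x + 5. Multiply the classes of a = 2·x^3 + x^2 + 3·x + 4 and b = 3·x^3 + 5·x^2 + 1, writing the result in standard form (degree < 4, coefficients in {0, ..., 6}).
a · b ≡ x^3 + 6·x^2 + 5·x + 5 (mod f(x))

Multiply as integer polynomials: a · b = 6·x^6 + 13·x^5 + 14·x^4 + 29·x^3 + 21·x^2 + 3·x + 4. Reducing coefficients mod 7: a · b ≡ 6·x^6 + 6·x^5 + x^3 + 3·x + 4. Now divide by f(x) = x^4 + 3·x^3 + 3·x^2 + 4·x + 5 in F_7[x], eliminating the leading term at each step:
  leading term 6·x^6: subtract (6·x^2)·f(x) = 6·x^6 + 4·x^5 + 4·x^4 + 3·x^3 + 2·x^2, leaving 2·x^5 + 3·x^4 + 5·x^3 + 5·x^2 + 3·x + 4 (coefficients mod 7)
  leading term 2·x^5: subtract (2·x)·f(x) = 2·x^5 + 6·x^4 + 6·x^3 + x^2 + 3·x, leaving 4·x^4 + 6·x^3 + 4·x^2 + 4 (coefficients mod 7)
  leading term 4·x^4: subtract (4)·f(x) = 4·x^4 + 5·x^3 + 5·x^2 + 2·x + 6, leaving x^3 + 6·x^2 + 5·x + 5 (coefficients mod 7)
The degree is now < 4, so this is the remainder. Hence a · b ≡ x^3 + 6·x^2 + 5·x + 5 in F_7[x]/(f).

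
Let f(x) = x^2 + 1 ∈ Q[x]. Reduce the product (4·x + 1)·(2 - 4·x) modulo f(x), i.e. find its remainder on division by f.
a · b ≡ 4·x + 18 (mod f(x))

First multiply in Q[x] without reducing: a · b = -16·x^2 + 4·x + 2. Now divide by f(x) = x^2 + 1, eliminating the leading term at each step:
  leading term -16·x^2: subtract (-16)·f(x) = -16·x^2 - 16, leaving 4·x + 18
The degree is now < 2, so this is the remainder. Hence a · b ≡ 4·x + 18 in Q[x]/(f).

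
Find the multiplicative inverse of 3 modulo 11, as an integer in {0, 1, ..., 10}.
3^(−1) ≡ 4 (mod 11)

Apply the extended Euclidean algorithm to (11, 3), tracking rows (r, s, t) with s·11 + t·3 = r. Each division r_prev = q·r_cur + r_new produces the new row as (previous row) − q·(current row):
  row A: (11, 1, 0)   [1·11 + 0·3 = 11]
  row B: (3, 0, 1)   [0·11 + 1·3 = 3]
  11 = 3·3 + 2   → row C = row A − 3·row B = (2, 1, −3)   [check: 1·11 − 3·3 = 2]
  3 = 1·2 + 1   → row D = row B − 1·row C = (1, −1, 4)   [check: −1·11 + 4·3 = 1]
  2 = 2·1 + 0   → remainder 0, stop. gcd = 1 (last nonzero row D).
The gcd is 1, so 3 is invertible mod 11. The last nonzero row gives −1·11 + 4·3 = 1, so t = 4. So 3^(−1) ≡ 4 (mod 11). Verify: 3 · 4 = 12 ≡ 1 (mod 11). ✓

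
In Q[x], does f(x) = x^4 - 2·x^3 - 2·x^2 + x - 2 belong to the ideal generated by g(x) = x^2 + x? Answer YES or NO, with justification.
NO

In Q[x] the ideal (g) consists of all multiples of g, so f ∈ (g) iff g | f, i.e. iff the remainder of f on division by g is 0. Divide f by g (g is monic, so eliminate the leading term of the running remainder at each step):
  leading term x^4: subtract (x^2)·g(x) = x^4 + x^3, leaving -3·x^3 - 2·x^2 + x - 2
  leading term -3·x^3: subtract (-3·x)·g(x) = -3·x^3 - 3·x^2, leaving x^2 + x - 2
  leading term x^2: subtract (1)·g(x) = x^2 + x, leaving -2
The remainder r(x) = -2 ≠ 0 (and deg r < deg g), so g ∤ f, i.e. f ∉ (g).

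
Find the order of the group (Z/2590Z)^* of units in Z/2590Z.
|(Z/2590Z)^*| = 864

(Z/2590Z)^* consists of the classes a with gcd(a, 2590) = 1, so its order is φ(2590). φ is multiplicative, with φ(p^e) = p^e − p^(e−1). Factorise 2590 = 2 · 5 · 7 · 37. Then
  φ(2590) = (2 − 1) · (5 − 1) · (7 − 1) · (37 − 1) = 1 · 4 · 6 · 36 = 864.
Thus |(Z/2590Z)^*| = 864.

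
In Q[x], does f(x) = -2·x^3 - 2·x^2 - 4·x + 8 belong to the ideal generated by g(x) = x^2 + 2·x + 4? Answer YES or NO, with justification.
YES

In Q[x] the ideal (g) consists of all multiples of g, so f ∈ (g) iff g | f, i.e. iff the remainder of f on division by g is 0. Divide f by g (g is monic, so eliminate the leading term of the running remainder at each step):
  leading term -2·x^3: subtract (-2·x)·g(x) = -2·x^3 - 4·x^2 - 8·x, leaving 2·x^2 + 4·x + 8
  leading term 2·x^2: subtract (2)·g(x) = 2·x^2 + 4·x + 8, leaving 0
The remainder is 0, so f(x) = g(x) · h(x) with h(x) = 2 - 2·x. Hence g | f, i.e. f ∈ (g).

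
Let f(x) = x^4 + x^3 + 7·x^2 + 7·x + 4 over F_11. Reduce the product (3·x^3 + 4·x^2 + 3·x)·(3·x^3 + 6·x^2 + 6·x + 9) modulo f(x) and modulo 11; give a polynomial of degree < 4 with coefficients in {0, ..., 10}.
a · b ≡ 2·x^3 + 3·x^2 + 9·x (mod f(x))

Multiply as integer polynomials: a · b = 9·x^6 + 30·x^5 + 51·x^4 + 69·x^3 + 54·x^2 + 27·x. Reducing coefficients mod 11: a · b ≡ 9·x^6 + 8·x^5 + 7·x^4 + 3·x^3 + 10·x^2 + 5·x. Now divide by f(x) = x^4 + x^3 + 7·x^2 + 7·x + 4 in F_11[x], eliminating the leading term at each step:
  leading term 9·x^6: subtract (9·x^2)·f(x) = 9·x^6 + 9·x^5 + 8·x^4 + 8·x^3 + 3·x^2, leaving 10·x^5 + 10·x^4 + 6·x^3 + 7·x^2 + 5·x (coefficients mod 11)
  leading term 10·x^5: subtract (10·x)·f(x) = 10·x^5 + 10·x^4 + 4·x^3 + 4·x^2 + 7·x, leaving 2·x^3 + 3·x^2 + 9·x (coefficients mod 11)
The degree is now < 4, so this is the remainder. Hence a · b ≡ 2·x^3 + 3·x^2 + 9·x in F_11[x]/(f).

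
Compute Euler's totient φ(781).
φ(781) = 700

φ is multiplicative, with φ(p^e) = p^e − p^(e−1). Factorise 781 = 11 · 71. Then
  φ(781) = (11 − 1) · (71 − 1) = 10 · 70 = 700.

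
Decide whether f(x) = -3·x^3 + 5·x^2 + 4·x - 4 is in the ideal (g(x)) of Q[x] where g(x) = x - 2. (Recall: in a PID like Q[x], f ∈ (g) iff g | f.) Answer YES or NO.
YES

In Q[x] the ideal (g) consists of all multiples of g, so f ∈ (g) iff g | f, i.e. iff the remainder of f on division by g is 0. Divide f by g (g is monic, so eliminate the leading term of the running remainder at each step):
  leading term -3·x^3: subtract (-3·x^2)·g(x) = -3·x^3 + 6·x^2, leaving -x^2 + 4·x - 4
  leading term -x^2: subtract (-x)·g(x) = -x^2 + 2·x, leaving 2·x - 4
  leading term 2·x: subtract (2)·g(x) = 2·x - 4, leaving 0
The remainder is 0, so f(x) = g(x) · h(x) with h(x) = -3·x^2 - x + 2. Hence g | f, i.e. f ∈ (g).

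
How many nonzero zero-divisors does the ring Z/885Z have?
Z/885Z has 420 nonzero zero-divisors

In Z/885Z each nonzero element is either a unit (gcd with 885 is 1) or a zero-divisor (gcd > 1). The number of units is φ(885): factorise 885 = 3 · 5 · 59, so φ(885) = (3 − 1) · (5 − 1) · (59 − 1) = 2 · 4 · 58 = 464. The nonzero elements number 885 − 1 = 884. Hence the nonzero zero-divisors number 884 − 464 = 420.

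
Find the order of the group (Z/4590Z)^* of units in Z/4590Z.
|(Z/4590Z)^*| = 1152

(Z/4590Z)^* consists of the classes a with gcd(a, 4590) = 1, so its order is φ(4590). φ is multiplicative, with φ(p^e) = p^e − p^(e−1). Factorise 4590 = 2 · 3^3 · 5 · 17. Then
  φ(4590) = (2 − 1) · (3^3 − 3^2) · (5 − 1) · (17 − 1) = 1 · 18 · 4 · 16 = 1152.
Thus |(Z/4590Z)^*| = 1152.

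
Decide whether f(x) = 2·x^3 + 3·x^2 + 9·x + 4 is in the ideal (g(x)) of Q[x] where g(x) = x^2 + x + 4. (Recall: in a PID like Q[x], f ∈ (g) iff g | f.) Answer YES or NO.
In Q[x] the ideal (g) consists of all multiples of g, so f ∈ (g) iff g | f, i.e. iff the remainder of f on division by g is 0. Divide f by g (g is monic, so eliminate the leading term of the running remainder at each step):
  leading term 2·x^3: subtract (2·x)·g(x) = 2·x^3 + 2·x^2 + 8·x, leaving x^2 + x + 4
  leading term x^2: subtract (1)·g(x) = x^2 + x + 4, leaving 0
The remainder is 0, so f(x) = g(x) · h(x) with h(x) = 2·x + 1. Hence g | f, i.e. f ∈ (g).

Final answer: YES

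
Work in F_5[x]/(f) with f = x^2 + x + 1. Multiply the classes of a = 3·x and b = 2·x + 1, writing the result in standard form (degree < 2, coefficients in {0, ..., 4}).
Multiply as integer polynomials: a · b = 6·x^2 + 3·x. Reducing coefficients mod 5: a · b ≡ x^2 + 3·x. Now divide by f(x) = x^2 + x + 1 in F_5[x], eliminating the leading term at each step:
  leading term x^2: subtract (1)·f(x) = x^2 + x + 1, leaving 2·x + 4 (coefficients mod 5)
The degree is now < 2, so this is the remainder. Hence a · b ≡ 2·x + 4 in F_5[x]/(f).

Final answer: a · b ≡ 2·x + 4 (mod f(x))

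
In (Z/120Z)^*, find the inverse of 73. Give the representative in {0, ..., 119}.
73^(−1) ≡ 97 (mod 120)

Apply the extended Euclidean algorithm to (120, 73), tracking rows (r, s, t) with s·120 + t·73 = r. Each division r_prev = q·r_cur + r_new produces the new row as (previous row) − q·(current row):
  row A: (120, 1, 0)   [1·120 + 0·73 = 120]
  row B: (73, 0, 1)   [0·120 + 1·73 = 73]
  120 = 1·73 + 47   → row C = row A − 1·row B = (47, 1, −1)   [check: 1·120 − 1·73 = 47]
  73 = 1·47 + 26   → row D = row B − 1·row C = (26, −1, 2)   [check: −1·120 + 2·73 = 26]
  47 = 1·26 + 21   → row E = row C − 1·row D = (21, 2, −3)   [check: 2·120 − 3·73 = 21]
  26 = 1·21 + 5   → row F = row D − 1·row E = (5, −3, 5)   [check: −3·120 + 5·73 = 5]
  21 = 4·5 + 1   → row G = row E − 4·row F = (1, 14, −23)   [check: 14·120 − 23·73 = 1]
  5 = 5·1 + 0   → remainder 0, stop. gcd = 1 (last nonzero row G).
The gcd is 1, so 73 is invertible mod 120. The last nonzero row gives 14·120 − 23·73 = 1, so t = −23. So 73^(−1) ≡ −23 ≡ 97 (mod 120). Verify: 73 · 97 = 7081 ≡ 1 (mod 120). ✓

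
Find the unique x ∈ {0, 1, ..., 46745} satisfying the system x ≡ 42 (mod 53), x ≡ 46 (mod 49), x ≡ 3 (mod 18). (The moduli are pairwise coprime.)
x ≡ 36453 (mod 46746); the representative in [0, 46746) is 36453

The moduli 53, 49, 18 are pairwise coprime, so by the CRT there is a unique solution mod 53·49·18 = 46746.
Solve by successive substitution. Start with x ≡ 42 (mod 53).
  Combine with x ≡ 46 (mod 49): write x = 42 + 53·t and require 42 + 53·t ≡ 46 (mod 49), i.e. 53·t ≡ 46 − 42 ≡ 4 (mod 49). Since 53^(−1) ≡ 37 (mod 49) (53 ≡ 4 (mod 49)), t ≡ 37·4 ≡ 1 (mod 49). So x ≡ 42 + 53·1 = 95 (mod 2597).
  Combine with x ≡ 3 (mod 18): write x = 95 + 2597·t and require 95 + 2597·t ≡ 3 (mod 18), i.e. 2597·t ≡ 3 − 95 ≡ 16 (mod 18). Since 2597^(−1) ≡ 11 (mod 18) (2597 ≡ 5 (mod 18)), t ≡ 11·16 ≡ 14 (mod 18). So x ≡ 95 + 2597·14 = 36453 (mod 46746).
Unique solution in [0, 46746): x = 36453.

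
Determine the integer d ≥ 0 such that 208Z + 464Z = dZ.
(208, 464) = (16); d = 16

In the PID Z, (a, b) is generated by gcd(a, b). Compute gcd(464, 208) with the extended Euclidean algorithm, tracking rows (r, s, t) with s·464 + t·208 = r:
  row A: (464, 1, 0)   [1·464 + 0·208 = 464]
  row B: (208, 0, 1)   [0·464 + 1·208 = 208]
  464 = 2·208 + 48   → row C = row A − 2·row B = (48, 1, −2)   [check: 1·464 − 2·208 = 48]
  208 = 4·48 + 16   → row D = row B − 4·row C = (16, −4, 9)   [check: −4·464 + 9·208 = 16]
  48 = 3·16 + 0   → remainder 0, stop. gcd = 16 (last nonzero row D).
So gcd(208, 464) = 16, with Bézout identity −4·464 + 9·208 = 16. Containment (⊇): the Bézout identity exhibits 16 as an element of (208, 464), giving (16) ⊆ (208, 464). Containment (⊆): since 16 | 208 and 16 | 464 (208 = 16·13, 464 = 16·29), every Z-linear combination of 208 and 464 is divisible by 16, so (208, 464) ⊆ (16). Therefore (208, 464) = (16), d = 16.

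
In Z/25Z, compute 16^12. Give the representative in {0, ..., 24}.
6

Use repeated squaring. Binary(12) = 1100. Walk through the bits of the exponent 12 left-to-right: at each bit after the leading one, square the running value, then multiply by 16 if the bit is 1 (always reducing mod 25):
  bit 1 = 1 (leading): start with 16.
  bit 2 = 1: square 16^2 = 256 ≡ 6; bit is 1, so multiply 6·16 = 96 ≡ 21 (mod 25).
  bit 3 = 0: square 21^2 = 441 ≡ 16 (mod 25).
  bit 4 = 0: square 16^2 = 256 ≡ 6 (mod 25).
Final value: 16^12 ≡ 6 (mod 25).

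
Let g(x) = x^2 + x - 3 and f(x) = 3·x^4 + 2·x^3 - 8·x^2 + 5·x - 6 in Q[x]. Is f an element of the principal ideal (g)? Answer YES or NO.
YES

In Q[x] the ideal (g) consists of all multiples of g, so f ∈ (g) iff g | f, i.e. iff the remainder of f on division by g is 0. Divide f by g (g is monic, so eliminate the leading term of the running remainder at each step):
  leading term 3·x^4: subtract (3·x^2)·g(x) = 3·x^4 + 3·x^3 - 9·x^2, leaving -x^3 + x^2 + 5·x - 6
  leading term -x^3: subtract (-x)·g(x) = -x^3 - x^2 + 3·x, leaving 2·x^2 + 2·x - 6
  leading term 2·x^2: subtract (2)·g(x) = 2·x^2 + 2·x - 6, leaving 0
The remainder is 0, so f(x) = g(x) · h(x) with h(x) = 3·x^2 - x + 2. Hence g | f, i.e. f ∈ (g).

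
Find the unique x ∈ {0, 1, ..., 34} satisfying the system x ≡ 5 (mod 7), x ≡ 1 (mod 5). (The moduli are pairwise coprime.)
The moduli 7, 5 are pairwise coprime, so by the CRT there is a unique solution mod 7·5 = 35.
Solve by successive substitution. Start with x ≡ 5 (mod 7).
  Combine with x ≡ 1 (mod 5): write x = 5 + 7·t and require 5 + 7·t ≡ 1 (mod 5), i.e. 7·t ≡ 1 − 5 ≡ 1 (mod 5). Since 7^(−1) ≡ 3 (mod 5) (7 ≡ 2 (mod 5)), t ≡ 3·1 ≡ 3 (mod 5). So x ≡ 5 + 7·3 = 26 (mod 35).
Unique solution in [0, 35): x = 26.

Final answer: x ≡ 26 (mod 35); the representative in [0, 35) is 26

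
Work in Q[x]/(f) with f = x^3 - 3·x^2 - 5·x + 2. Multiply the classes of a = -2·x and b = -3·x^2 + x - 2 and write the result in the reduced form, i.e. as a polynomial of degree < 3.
a · b ≡ 16·x^2 + 34·x - 12 (mod f(x))

First multiply in Q[x] without reducing: a · b = 6·x^3 - 2·x^2 + 4·x. Now divide by f(x) = x^3 - 3·x^2 - 5·x + 2, eliminating the leading term at each step:
  leading term 6·x^3: subtract (6)·f(x) = 6·x^3 - 18·x^2 - 30·x + 12, leaving 16·x^2 + 34·x - 12
The degree is now < 3, so this is the remainder. Hence a · b ≡ 16·x^2 + 34·x - 12 in Q[x]/(f).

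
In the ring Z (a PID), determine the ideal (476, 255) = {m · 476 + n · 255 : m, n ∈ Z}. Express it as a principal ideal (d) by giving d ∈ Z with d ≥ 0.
In the PID Z, (a, b) is generated by gcd(a, b). Compute gcd(476, 255) with the extended Euclidean algorithm, tracking rows (r, s, t) with s·476 + t·255 = r:
  row A: (476, 1, 0)   [1·476 + 0·255 = 476]
  row B: (255, 0, 1)   [0·476 + 1·255 = 255]
  476 = 1·255 + 221   → row C = row A − 1·row B = (221, 1, −1)   [check: 1·476 − 1·255 = 221]
  255 = 1·221 + 34   → row D = row B − 1·row C = (34, −1, 2)   [check: −1·476 + 2·255 = 34]
  221 = 6·34 + 17   → row E = row C − 6·row D = (17, 7, −13)   [check: 7·476 − 13·255 = 17]
  34 = 2·17 + 0   → remainder 0, stop. gcd = 17 (last nonzero row E).
So gcd(476, 255) = 17, with Bézout identity 7·476 − 13·255 = 17. Containment (⊇): the Bézout identity exhibits 17 as an element of (476, 255), giving (17) ⊆ (476, 255). Containment (⊆): since 17 | 476 and 17 | 255 (476 = 17·28, 255 = 17·15), every Z-linear combination of 476 and 255 is divisible by 17, so (476, 255) ⊆ (17). Therefore (476, 255) = (17), d = 17.

Final answer: (476, 255) = (17); d = 17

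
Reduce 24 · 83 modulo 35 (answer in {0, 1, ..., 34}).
Reduce the factors first: 83 ≡ 13 (mod 35), so 24 · 83 ≡ 24 · 13 (mod 35). 24 · 13 = 312. Dividing by 35: 312 = 8·35 + 32. So (24 · 83) mod 35 = 32.

Final answer: 32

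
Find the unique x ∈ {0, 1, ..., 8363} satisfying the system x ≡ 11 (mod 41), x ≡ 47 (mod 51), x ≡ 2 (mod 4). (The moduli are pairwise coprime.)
The moduli 41, 51, 4 are pairwise coprime, so by the CRT there is a unique solution mod 41·51·4 = 8364.
Solve by successive substitution. Start with x ≡ 11 (mod 41).
  Combine with x ≡ 47 (mod 51): write x = 11 + 41·t and require 11 + 41·t ≡ 47 (mod 51), i.e. 41·t ≡ 47 − 11 ≡ 36 (mod 51). Since 41^(−1) ≡ 5 (mod 51), t ≡ 5·36 ≡ 27 (mod 51). So x ≡ 11 + 41·27 = 1118 (mod 2091).
  Combine with x ≡ 2 (mod 4): write x = 1118 + 2091·t and require 1118 + 2091·t ≡ 2 (mod 4), i.e. 2091·t ≡ 2 − 1118 ≡ 0 (mod 4). Since 2091^(−1) ≡ 3 (mod 4) (2091 ≡ 3 (mod 4)), t ≡ 3·0 ≡ 0 (mod 4). So x ≡ 1118 + 2091·0 = 1118 (mod 8364).
Unique solution in [0, 8364): x = 1118.

Final answer: x ≡ 1118 (mod 8364); the representative in [0, 8364) is 1118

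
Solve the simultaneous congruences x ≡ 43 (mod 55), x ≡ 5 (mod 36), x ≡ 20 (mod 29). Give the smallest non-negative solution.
The moduli 55, 36, 29 are pairwise coprime, so by the CRT there is a unique solution mod 55·36·29 = 57420.
Solve by successive substitution. Start with x ≡ 43 (mod 55).
  Combine with x ≡ 5 (mod 36): write x = 43 + 55·t and require 43 + 55·t ≡ 5 (mod 36), i.e. 55·t ≡ 5 − 43 ≡ 34 (mod 36). Since 55^(−1) ≡ 19 (mod 36) (55 ≡ 19 (mod 36)), t ≡ 19·34 ≡ 34 (mod 36). So x ≡ 43 + 55·34 = 1913 (mod 1980).
  Combine with x ≡ 20 (mod 29): write x = 1913 + 1980·t and require 1913 + 1980·t ≡ 20 (mod 29), i.e. 1980·t ≡ 20 − 1913 ≡ 21 (mod 29). Since 1980^(−1) ≡ 11 (mod 29) (1980 ≡ 8 (mod 29)), t ≡ 11·21 ≡ 28 (mod 29). So x ≡ 1913 + 1980·28 = 57353 (mod 57420).
Unique solution in [0, 57420): x = 57353.

Final answer: x ≡ 57353 (mod 57420); the representative in [0, 57420) is 57353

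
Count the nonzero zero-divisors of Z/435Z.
Z/435Z has 210 nonzero zero-divisors

In Z/435Z each nonzero element is either a unit (gcd with 435 is 1) or a zero-divisor (gcd > 1). The number of units is φ(435): factorise 435 = 3 · 5 · 29, so φ(435) = (3 − 1) · (5 − 1) · (29 − 1) = 2 · 4 · 28 = 224. The nonzero elements number 435 − 1 = 434. Hence the nonzero zero-divisors number 434 − 224 = 210.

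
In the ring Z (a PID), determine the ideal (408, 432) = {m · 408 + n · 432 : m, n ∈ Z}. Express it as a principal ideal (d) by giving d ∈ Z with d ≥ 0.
In the PID Z, (a, b) is generated by gcd(a, b). Compute gcd(432, 408) with the extended Euclidean algorithm, tracking rows (r, s, t) with s·432 + t·408 = r:
  row A: (432, 1, 0)   [1·432 + 0·408 = 432]
  row B: (408, 0, 1)   [0·432 + 1·408 = 408]
  432 = 1·408 + 24   → row C = row A − 1·row B = (24, 1, −1)   [check: 1·432 − 1·408 = 24]
  408 = 17·24 + 0   → remainder 0, stop. gcd = 24 (last nonzero row C).
So gcd(408, 432) = 24, with Bézout identity 1·432 − 1·408 = 24. Containment (⊇): the Bézout identity exhibits 24 as an element of (408, 432), giving (24) ⊆ (408, 432). Containment (⊆): since 24 | 408 and 24 | 432 (408 = 24·17, 432 = 24·18), every Z-linear combination of 408 and 432 is divisible by 24, so (408, 432) ⊆ (24). Therefore (408, 432) = (24), d = 24.

Final answer: (408, 432) = (24); d = 24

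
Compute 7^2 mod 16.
1

Use repeated squaring. Binary(2) = 10. Walk through the bits of the exponent 2 left-to-right: at each bit after the leading one, square the running value, then multiply by 7 if the bit is 1 (always reducing mod 16):
  bit 1 = 1 (leading): start with 7.
  bit 2 = 0: square 7^2 = 49 ≡ 1 (mod 16).
Final value: 7^2 ≡ 1 (mod 16).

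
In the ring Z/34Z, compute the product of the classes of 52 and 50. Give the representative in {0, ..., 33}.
16

Reduce the factors first: 52 ≡ 18, 50 ≡ 16 (mod 34), so 52 · 50 ≡ 18 · 16 (mod 34). 18 · 16 = 288. Dividing by 34: 288 = 8·34 + 16. So (52 · 50) mod 34 = 16.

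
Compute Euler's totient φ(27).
φ(27) = 18

φ is multiplicative, with φ(p^e) = p^e − p^(e−1). Factorise 27 = 3^3. Then
  φ(27) = (3^3 − 3^2) = 18 = 18.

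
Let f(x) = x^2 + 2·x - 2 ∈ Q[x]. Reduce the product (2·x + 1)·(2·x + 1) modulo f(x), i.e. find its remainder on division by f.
First multiply in Q[x] without reducing: a · b = 4·x^2 + 4·x + 1. Now divide by f(x) = x^2 + 2·x - 2, eliminating the leading term at each step:
  leading term 4·x^2: subtract (4)·f(x) = 4·x^2 + 8·x - 8, leaving 9 - 4·x
The degree is now < 2, so this is the remainder. Hence a · b ≡ 9 - 4·x in Q[x]/(f).

Final answer: a · b ≡ 9 - 4·x (mod f(x))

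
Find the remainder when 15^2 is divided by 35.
15

Use repeated squaring. Binary(2) = 10. Walk through the bits of the exponent 2 left-to-right: at each bit after the leading one, square the running value, then multiply by 15 if the bit is 1 (always reducing mod 35):
  bit 1 = 1 (leading): start with 15.
  bit 2 = 0: square 15^2 = 225 ≡ 15 (mod 35).
Final value: 15^2 ≡ 15 (mod 35).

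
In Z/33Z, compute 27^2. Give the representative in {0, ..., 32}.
Use repeated squaring. Binary(2) = 10. Walk through the bits of the exponent 2 left-to-right: at each bit after the leading one, square the running value, then multiply by 27 if the bit is 1 (always reducing mod 33):
  bit 1 = 1 (leading): start with 27.
  bit 2 = 0: square 27^2 = 729 ≡ 3 (mod 33).
Final value: 27^2 ≡ 3 (mod 33).

Final answer: 3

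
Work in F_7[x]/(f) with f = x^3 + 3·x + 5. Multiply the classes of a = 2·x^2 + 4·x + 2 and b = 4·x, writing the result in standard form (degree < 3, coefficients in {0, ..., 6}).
a · b ≡ 2·x^2 + 5·x + 2 (mod f(x))

Multiply as integer polynomials: a · b = 8·x^3 + 16·x^2 + 8·x. Reducing coefficients mod 7: a · b ≡ x^3 + 2·x^2 + x. Now divide by f(x) = x^3 + 3·x + 5 in F_7[x], eliminating the leading term at each step:
  leading term x^3: subtract (1)·f(x) = x^3 + 3·x + 5, leaving 2·x^2 + 5·x + 2 (coefficients mod 7)
The degree is now < 3, so this is the remainder. Hence a · b ≡ 2·x^2 + 5·x + 2 in F_7[x]/(f).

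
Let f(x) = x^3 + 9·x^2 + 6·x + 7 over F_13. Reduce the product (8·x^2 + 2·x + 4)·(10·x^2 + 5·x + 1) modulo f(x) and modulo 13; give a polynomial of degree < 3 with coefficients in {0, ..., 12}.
a · b ≡ 6·x^2 + 3·x + 9 (mod f(x))

Multiply as integer polynomials: a · b = 80·x^4 + 60·x^3 + 58·x^2 + 22·x + 4. Reducing coefficients mod 13: a · b ≡ 2·x^4 + 8·x^3 + 6·x^2 + 9·x + 4. Now divide by f(x) = x^3 + 9·x^2 + 6·x + 7 in F_13[x], eliminating the leading term at each step:
  leading term 2·x^4: subtract (2·x)·f(x) = 2·x^4 + 5·x^3 + 12·x^2 + x, leaving 3·x^3 + 7·x^2 + 8·x + 4 (coefficients mod 13)
  leading term 3·x^3: subtract (3)·f(x) = 3·x^3 + x^2 + 5·x + 8, leaving 6·x^2 + 3·x + 9 (coefficients mod 13)
The degree is now < 3, so this is the remainder. Hence a · b ≡ 6·x^2 + 3·x + 9 in F_13[x]/(f).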